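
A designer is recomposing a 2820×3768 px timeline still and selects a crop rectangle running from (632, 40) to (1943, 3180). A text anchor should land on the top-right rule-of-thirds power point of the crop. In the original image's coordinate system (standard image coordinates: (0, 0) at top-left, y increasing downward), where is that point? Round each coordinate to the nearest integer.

(1506, 1087)

Crop width = 1943 − 632 = 1311 px; one third is 437.00 px.
Crop height = 3180 − 40 = 3140 px; one third is 1046.67 px.
The top-right point is two-thirds across and one-third down within the crop:
x = 632 + 2 × 437.00 ≈ 1506; y = 40 + 1 × 1046.67 ≈ 1087.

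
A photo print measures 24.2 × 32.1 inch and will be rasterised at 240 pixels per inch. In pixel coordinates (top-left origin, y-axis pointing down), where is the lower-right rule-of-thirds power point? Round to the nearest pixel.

In pixels the canvas is 24.2 × 240 = 5808 wide and 32.1 × 240 = 7704 tall.
The lower-right point is two-thirds across and two-thirds down:
x = 2 × 5808/3 ≈ 3872; y = 2 × 7704/3 ≈ 5136.

x = 3872 px, y = 5136 px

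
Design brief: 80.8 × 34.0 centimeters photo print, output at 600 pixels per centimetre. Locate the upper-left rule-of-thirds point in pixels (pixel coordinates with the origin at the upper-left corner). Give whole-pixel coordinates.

x = 16160 px, y = 6800 px

In pixels the canvas is 80.8 × 600 = 48480 wide and 34.0 × 600 = 20400 tall.
The upper-left point is one-third across and one-third down:
x = 1 × 48480/3 ≈ 16160; y = 1 × 20400/3 ≈ 6800.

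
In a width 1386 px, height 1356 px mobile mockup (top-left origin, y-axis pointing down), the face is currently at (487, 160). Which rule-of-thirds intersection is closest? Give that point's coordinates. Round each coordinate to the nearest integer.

Third lines: x ∈ {462, 924}, y ∈ {452, 904}.
487 is closer to x = 462; 160 is closer to y = 452.
So the nearest intersection is the upper-left power point.

x = 462 px, y = 452 px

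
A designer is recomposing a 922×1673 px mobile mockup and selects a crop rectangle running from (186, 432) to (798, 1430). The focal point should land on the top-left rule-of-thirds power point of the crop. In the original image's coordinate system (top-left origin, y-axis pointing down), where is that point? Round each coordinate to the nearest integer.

Crop width = 798 − 186 = 612 px; one third is 204.00 px.
Crop height = 1430 − 432 = 998 px; one third is 332.67 px.
The top-left point is one-third across and one-third down within the crop:
x = 186 + 1 × 204.00 ≈ 390; y = 432 + 1 × 332.67 ≈ 765.

x = 390 px, y = 765 px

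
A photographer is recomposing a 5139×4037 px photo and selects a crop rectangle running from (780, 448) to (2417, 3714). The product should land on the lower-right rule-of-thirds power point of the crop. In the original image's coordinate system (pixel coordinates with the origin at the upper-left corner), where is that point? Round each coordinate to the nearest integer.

x = 1871 px, y = 2625 px

Crop width = 2417 − 780 = 1637 px; one third is 545.67 px.
Crop height = 3714 − 448 = 3266 px; one third is 1088.67 px.
The lower-right point is two-thirds across and two-thirds down within the crop:
x = 780 + 2 × 545.67 ≈ 1871; y = 448 + 2 × 1088.67 ≈ 2625.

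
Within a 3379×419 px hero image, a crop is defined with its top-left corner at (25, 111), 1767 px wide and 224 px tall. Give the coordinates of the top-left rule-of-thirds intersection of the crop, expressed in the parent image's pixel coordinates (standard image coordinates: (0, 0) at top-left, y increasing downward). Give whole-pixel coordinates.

One third of the crop width 1767 is 589.00 px.
One third of the crop height 224 is 74.67 px.
The top-left point is one-third across and one-third down within the crop:
x = 25 + 1 × 589.00 ≈ 614; y = 111 + 1 × 74.67 ≈ 186.

x = 614 px, y = 186 px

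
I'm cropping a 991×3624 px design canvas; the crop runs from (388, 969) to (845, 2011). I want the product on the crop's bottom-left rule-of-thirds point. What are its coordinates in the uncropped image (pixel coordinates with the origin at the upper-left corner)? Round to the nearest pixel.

x = 540 px, y = 1664 px

Crop width = 845 − 388 = 457 px; one third is 152.33 px.
Crop height = 2011 − 969 = 1042 px; one third is 347.33 px.
The bottom-left point is one-third across and two-thirds down within the crop:
x = 388 + 1 × 152.33 ≈ 540; y = 969 + 2 × 347.33 ≈ 1664.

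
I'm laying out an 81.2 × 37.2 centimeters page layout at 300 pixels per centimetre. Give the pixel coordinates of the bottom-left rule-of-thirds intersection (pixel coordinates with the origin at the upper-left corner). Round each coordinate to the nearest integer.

In pixels the canvas is 81.2 × 300 = 24360 wide and 37.2 × 300 = 11160 tall.
The bottom-left point is one-third across and two-thirds down:
x = 1 × 24360/3 ≈ 8120; y = 2 × 11160/3 ≈ 7440.

(8120, 7440)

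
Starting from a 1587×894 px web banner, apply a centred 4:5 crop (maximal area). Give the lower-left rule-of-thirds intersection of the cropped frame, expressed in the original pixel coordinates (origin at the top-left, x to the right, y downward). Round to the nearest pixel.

1587/894 > 4/5, so the 4:5 crop keeps the full height 894 and trims width to 894 × 4/5 = 715.20 px.
Left offset = (1587 − 715.20)/2 = 435.90 px; top offset = 0.
Lower-left is one-third across and two-thirds down within the crop:
x = 435.90 + 1 × 715.20/3 ≈ 674; y = 0.00 + 2 × 894.00/3 ≈ 596.

x = 674 px, y = 596 px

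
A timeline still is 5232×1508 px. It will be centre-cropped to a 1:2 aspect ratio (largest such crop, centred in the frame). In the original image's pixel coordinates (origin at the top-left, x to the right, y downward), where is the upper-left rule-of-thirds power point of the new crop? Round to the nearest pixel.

5232/1508 > 1/2, so the 1:2 crop keeps the full height 1508 and trims width to 1508 × 1/2 = 754.00 px.
Left offset = (5232 − 754.00)/2 = 2239.00 px; top offset = 0.
Upper-left is one-third across and one-third down within the crop:
x = 2239.00 + 1 × 754.00/3 ≈ 2490; y = 0.00 + 1 × 1508.00/3 ≈ 503.

x = 2490 px, y = 503 px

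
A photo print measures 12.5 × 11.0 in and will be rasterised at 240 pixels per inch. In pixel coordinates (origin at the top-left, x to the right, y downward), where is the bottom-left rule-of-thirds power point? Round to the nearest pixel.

(1000, 1760)

In pixels the canvas is 12.5 × 240 = 3000 wide and 11.0 × 240 = 2640 tall.
The bottom-left point is one-third across and two-thirds down:
x = 1 × 3000/3 ≈ 1000; y = 2 × 2640/3 ≈ 1760.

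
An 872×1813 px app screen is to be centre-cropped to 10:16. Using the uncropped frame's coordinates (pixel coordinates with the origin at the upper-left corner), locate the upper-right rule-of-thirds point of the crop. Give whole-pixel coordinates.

872/1813 < 10/16, so the 10:16 crop keeps the full width 872 and trims height to 872 × 16/10 = 1395.20 px.
Top offset = (1813 − 1395.20)/2 = 208.90 px; left offset = 0.
Upper-right is two-thirds across and one-third down within the crop:
x = 0.00 + 2 × 872.00/3 ≈ 581; y = 208.90 + 1 × 1395.20/3 ≈ 674.

(581, 674)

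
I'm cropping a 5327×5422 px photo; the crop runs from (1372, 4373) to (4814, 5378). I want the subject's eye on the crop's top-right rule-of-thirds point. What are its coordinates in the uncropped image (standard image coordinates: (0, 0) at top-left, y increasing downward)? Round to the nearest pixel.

x = 3667 px, y = 4708 px

Crop width = 4814 − 1372 = 3442 px; one third is 1147.33 px.
Crop height = 5378 − 4373 = 1005 px; one third is 335.00 px.
The top-right point is two-thirds across and one-third down within the crop:
x = 1372 + 2 × 1147.33 ≈ 3667; y = 4373 + 1 × 335.00 ≈ 4708.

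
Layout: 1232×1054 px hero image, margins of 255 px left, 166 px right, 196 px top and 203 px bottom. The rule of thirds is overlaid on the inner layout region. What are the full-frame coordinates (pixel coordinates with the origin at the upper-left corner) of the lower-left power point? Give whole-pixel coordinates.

Content width = 1232 − 255 − 166 = 811 px; content height = 1054 − 196 − 203 = 655 px.
Lower-left is one-third across and two-thirds down within the inner layout region.
x = 255 + 1 × 811/3 = 255 + 270.33 ≈ 525
y = 196 + 2 × 655/3 = 196 + 436.67 ≈ 633

x = 525 px, y = 633 px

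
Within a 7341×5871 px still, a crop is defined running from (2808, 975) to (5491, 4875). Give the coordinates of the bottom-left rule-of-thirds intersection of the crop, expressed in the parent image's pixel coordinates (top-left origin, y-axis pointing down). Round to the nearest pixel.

(3702, 3575)

Crop width = 5491 − 2808 = 2683 px; one third is 894.33 px.
Crop height = 4875 − 975 = 3900 px; one third is 1300.00 px.
The bottom-left point is one-third across and two-thirds down within the crop:
x = 2808 + 1 × 894.33 ≈ 3702; y = 975 + 2 × 1300.00 ≈ 3575.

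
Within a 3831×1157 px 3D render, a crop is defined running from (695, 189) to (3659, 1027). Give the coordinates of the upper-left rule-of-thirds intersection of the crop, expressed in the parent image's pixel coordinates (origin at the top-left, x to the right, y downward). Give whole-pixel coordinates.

x = 1683 px, y = 468 px

Crop width = 3659 − 695 = 2964 px; one third is 988.00 px.
Crop height = 1027 − 189 = 838 px; one third is 279.33 px.
The upper-left point is one-third across and one-third down within the crop:
x = 695 + 1 × 988.00 ≈ 1683; y = 189 + 1 × 279.33 ≈ 468.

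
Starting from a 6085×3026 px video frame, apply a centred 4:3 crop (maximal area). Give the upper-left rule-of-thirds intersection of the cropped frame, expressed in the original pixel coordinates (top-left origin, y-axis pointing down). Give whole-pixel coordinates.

x = 2370 px, y = 1009 px

6085/3026 > 4/3, so the 4:3 crop keeps the full height 3026 and trims width to 3026 × 4/3 = 4034.67 px.
Left offset = (6085 − 4034.67)/2 = 1025.17 px; top offset = 0.
Upper-left is one-third across and one-third down within the crop:
x = 1025.17 + 1 × 4034.67/3 ≈ 2370; y = 0.00 + 1 × 3026.00/3 ≈ 1009.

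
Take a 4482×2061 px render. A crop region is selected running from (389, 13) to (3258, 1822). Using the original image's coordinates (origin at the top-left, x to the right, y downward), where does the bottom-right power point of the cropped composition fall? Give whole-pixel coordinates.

Crop width = 3258 − 389 = 2869 px; one third is 956.33 px.
Crop height = 1822 − 13 = 1809 px; one third is 603.00 px.
The bottom-right point is two-thirds across and two-thirds down within the crop:
x = 389 + 2 × 956.33 ≈ 2302; y = 13 + 2 × 603.00 ≈ 1219.

x = 2302 px, y = 1219 px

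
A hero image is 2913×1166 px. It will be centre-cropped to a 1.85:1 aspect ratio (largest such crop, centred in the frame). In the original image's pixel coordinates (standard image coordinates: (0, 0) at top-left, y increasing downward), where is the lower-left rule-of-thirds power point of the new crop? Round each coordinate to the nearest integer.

x = 1097 px, y = 777 px

2913/1166 > 1.85/1, so the 1.85:1 crop keeps the full height 1166 and trims width to 1166 × 1.85/1 = 2157.10 px.
Left offset = (2913 − 2157.10)/2 = 377.95 px; top offset = 0.
Lower-left is one-third across and two-thirds down within the crop:
x = 377.95 + 1 × 2157.10/3 ≈ 1097; y = 0.00 + 2 × 1166.00/3 ≈ 777.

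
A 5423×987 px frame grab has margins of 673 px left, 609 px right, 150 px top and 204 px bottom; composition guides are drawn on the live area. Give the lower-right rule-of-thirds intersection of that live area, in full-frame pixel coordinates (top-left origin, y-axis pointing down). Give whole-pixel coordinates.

Content width = 5423 − 673 − 609 = 4141 px; content height = 987 − 150 − 204 = 633 px.
Lower-right is two-thirds across and two-thirds down within the live area.
x = 673 + 2 × 4141/3 = 673 + 2760.67 ≈ 3434
y = 150 + 2 × 633/3 = 150 + 422.00 ≈ 572

(3434, 572)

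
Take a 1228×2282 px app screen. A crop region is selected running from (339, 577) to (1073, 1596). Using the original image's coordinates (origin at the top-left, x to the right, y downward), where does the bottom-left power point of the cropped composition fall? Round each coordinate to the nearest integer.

Crop width = 1073 − 339 = 734 px; one third is 244.67 px.
Crop height = 1596 − 577 = 1019 px; one third is 339.67 px.
The bottom-left point is one-third across and two-thirds down within the crop:
x = 339 + 1 × 244.67 ≈ 584; y = 577 + 2 × 339.67 ≈ 1256.

(584, 1256)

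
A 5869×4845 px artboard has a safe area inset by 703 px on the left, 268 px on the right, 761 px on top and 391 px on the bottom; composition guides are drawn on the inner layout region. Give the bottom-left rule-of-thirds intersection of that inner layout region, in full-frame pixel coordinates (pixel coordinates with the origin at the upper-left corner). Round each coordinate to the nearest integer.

(2336, 3223)

Content width = 5869 − 703 − 268 = 4898 px; content height = 4845 − 761 − 391 = 3693 px.
Bottom-left is one-third across and two-thirds down within the inner layout region.
x = 703 + 1 × 4898/3 = 703 + 1632.67 ≈ 2336
y = 761 + 2 × 3693/3 = 761 + 2462.00 ≈ 3223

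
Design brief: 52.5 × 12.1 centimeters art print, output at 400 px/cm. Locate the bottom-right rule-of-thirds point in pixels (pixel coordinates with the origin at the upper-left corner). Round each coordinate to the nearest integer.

x = 14000 px, y = 3227 px

In pixels the canvas is 52.5 × 400 = 21000 wide and 12.1 × 400 = 4840 tall.
The bottom-right point is two-thirds across and two-thirds down:
x = 2 × 21000/3 ≈ 14000; y = 2 × 4840/3 ≈ 3227.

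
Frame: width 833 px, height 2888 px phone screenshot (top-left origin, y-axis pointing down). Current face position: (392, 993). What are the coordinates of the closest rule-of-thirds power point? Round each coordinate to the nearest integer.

Third lines: x ∈ {278, 555}, y ∈ {963, 1925}.
392 is closer to x = 278; 993 is closer to y = 963.
So the nearest intersection is the upper-left power point.

x = 278 px, y = 963 px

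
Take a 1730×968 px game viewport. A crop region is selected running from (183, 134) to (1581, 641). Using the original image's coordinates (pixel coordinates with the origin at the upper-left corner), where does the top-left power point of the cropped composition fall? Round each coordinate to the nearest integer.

x = 649 px, y = 303 px

Crop width = 1581 − 183 = 1398 px; one third is 466.00 px.
Crop height = 641 − 134 = 507 px; one third is 169.00 px.
The top-left point is one-third across and one-third down within the crop:
x = 183 + 1 × 466.00 ≈ 649; y = 134 + 1 × 169.00 ≈ 303.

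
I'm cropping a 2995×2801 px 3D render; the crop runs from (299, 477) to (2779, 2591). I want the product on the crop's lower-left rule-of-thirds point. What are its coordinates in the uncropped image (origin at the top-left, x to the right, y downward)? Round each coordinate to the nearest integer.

x = 1126 px, y = 1886 px

Crop width = 2779 − 299 = 2480 px; one third is 826.67 px.
Crop height = 2591 − 477 = 2114 px; one third is 704.67 px.
The lower-left point is one-third across and two-thirds down within the crop:
x = 299 + 1 × 826.67 ≈ 1126; y = 477 + 2 × 704.67 ≈ 1886.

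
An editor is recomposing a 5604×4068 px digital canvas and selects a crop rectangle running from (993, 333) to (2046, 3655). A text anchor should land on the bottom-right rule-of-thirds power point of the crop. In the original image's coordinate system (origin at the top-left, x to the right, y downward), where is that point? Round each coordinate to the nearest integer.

x = 1695 px, y = 2548 px

Crop width = 2046 − 993 = 1053 px; one third is 351.00 px.
Crop height = 3655 − 333 = 3322 px; one third is 1107.33 px.
The bottom-right point is two-thirds across and two-thirds down within the crop:
x = 993 + 2 × 351.00 ≈ 1695; y = 333 + 2 × 1107.33 ≈ 2548.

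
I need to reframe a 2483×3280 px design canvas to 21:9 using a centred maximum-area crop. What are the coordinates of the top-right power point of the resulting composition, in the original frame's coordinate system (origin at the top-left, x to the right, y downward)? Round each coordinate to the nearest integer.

x = 1655 px, y = 1463 px

2483/3280 < 21/9, so the 21:9 crop keeps the full width 2483 and trims height to 2483 × 9/21 = 1064.14 px.
Top offset = (3280 − 1064.14)/2 = 1107.93 px; left offset = 0.
Top-right is two-thirds across and one-third down within the crop:
x = 0.00 + 2 × 2483.00/3 ≈ 1655; y = 1107.93 + 1 × 1064.14/3 ≈ 1463.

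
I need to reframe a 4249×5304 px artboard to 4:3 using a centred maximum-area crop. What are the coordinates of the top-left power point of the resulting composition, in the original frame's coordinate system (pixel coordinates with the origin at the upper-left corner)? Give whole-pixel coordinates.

4249/5304 < 4/3, so the 4:3 crop keeps the full width 4249 and trims height to 4249 × 3/4 = 3186.75 px.
Top offset = (5304 − 3186.75)/2 = 1058.62 px; left offset = 0.
Top-left is one-third across and one-third down within the crop:
x = 0.00 + 1 × 4249.00/3 ≈ 1416; y = 1058.62 + 1 × 3186.75/3 ≈ 2121.

x = 1416 px, y = 2121 px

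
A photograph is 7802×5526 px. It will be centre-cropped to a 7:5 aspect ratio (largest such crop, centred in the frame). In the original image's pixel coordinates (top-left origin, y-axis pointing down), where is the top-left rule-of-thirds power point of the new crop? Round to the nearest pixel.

7802/5526 > 7/5, so the 7:5 crop keeps the full height 5526 and trims width to 5526 × 7/5 = 7736.40 px.
Left offset = (7802 − 7736.40)/2 = 32.80 px; top offset = 0.
Top-left is one-third across and one-third down within the crop:
x = 32.80 + 1 × 7736.40/3 ≈ 2612; y = 0.00 + 1 × 5526.00/3 ≈ 1842.

(2612, 1842)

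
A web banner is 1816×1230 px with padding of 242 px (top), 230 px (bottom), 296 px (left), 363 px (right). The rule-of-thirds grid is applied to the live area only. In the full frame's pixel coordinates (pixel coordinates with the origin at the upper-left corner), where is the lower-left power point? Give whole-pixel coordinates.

(682, 747)

Content width = 1816 − 296 − 363 = 1157 px; content height = 1230 − 242 − 230 = 758 px.
Lower-left is one-third across and two-thirds down within the live area.
x = 296 + 1 × 1157/3 = 296 + 385.67 ≈ 682
y = 242 + 2 × 758/3 = 242 + 505.33 ≈ 747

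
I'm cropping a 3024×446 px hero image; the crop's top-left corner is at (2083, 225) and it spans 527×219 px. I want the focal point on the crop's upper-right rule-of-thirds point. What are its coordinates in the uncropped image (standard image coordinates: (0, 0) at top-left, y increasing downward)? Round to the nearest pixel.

One third of the crop width 527 is 175.67 px.
One third of the crop height 219 is 73.00 px.
The upper-right point is two-thirds across and one-third down within the crop:
x = 2083 + 2 × 175.67 ≈ 2434; y = 225 + 1 × 73.00 ≈ 298.

x = 2434 px, y = 298 px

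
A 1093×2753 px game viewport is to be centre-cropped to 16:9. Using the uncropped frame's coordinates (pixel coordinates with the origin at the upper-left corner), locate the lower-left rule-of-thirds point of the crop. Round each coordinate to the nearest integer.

x = 364 px, y = 1479 px

1093/2753 < 16/9, so the 16:9 crop keeps the full width 1093 and trims height to 1093 × 9/16 = 614.81 px.
Top offset = (2753 − 614.81)/2 = 1069.09 px; left offset = 0.
Lower-left is one-third across and two-thirds down within the crop:
x = 0.00 + 1 × 1093.00/3 ≈ 364; y = 1069.09 + 2 × 614.81/3 ≈ 1479.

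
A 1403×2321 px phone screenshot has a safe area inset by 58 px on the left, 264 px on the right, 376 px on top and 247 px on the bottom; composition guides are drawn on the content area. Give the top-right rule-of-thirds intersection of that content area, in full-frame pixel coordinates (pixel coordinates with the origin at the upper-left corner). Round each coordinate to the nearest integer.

Content width = 1403 − 58 − 264 = 1081 px; content height = 2321 − 376 − 247 = 1698 px.
Top-right is two-thirds across and one-third down within the content area.
x = 58 + 2 × 1081/3 = 58 + 720.67 ≈ 779
y = 376 + 1 × 1698/3 = 376 + 566.00 ≈ 942

(779, 942)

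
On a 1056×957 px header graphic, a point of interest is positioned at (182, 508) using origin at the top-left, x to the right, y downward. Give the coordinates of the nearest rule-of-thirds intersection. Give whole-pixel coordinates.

Third lines: x ∈ {352, 704}, y ∈ {319, 638}.
182 is closer to x = 352; 508 is closer to y = 638.
So the nearest intersection is the lower-left power point.

(352, 638)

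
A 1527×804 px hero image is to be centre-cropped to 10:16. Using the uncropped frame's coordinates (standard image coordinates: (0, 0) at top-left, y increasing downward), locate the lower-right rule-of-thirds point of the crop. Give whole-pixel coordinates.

x = 847 px, y = 536 px

1527/804 > 10/16, so the 10:16 crop keeps the full height 804 and trims width to 804 × 10/16 = 502.50 px.
Left offset = (1527 − 502.50)/2 = 512.25 px; top offset = 0.
Lower-right is two-thirds across and two-thirds down within the crop:
x = 512.25 + 2 × 502.50/3 ≈ 847; y = 0.00 + 2 × 804.00/3 ≈ 536.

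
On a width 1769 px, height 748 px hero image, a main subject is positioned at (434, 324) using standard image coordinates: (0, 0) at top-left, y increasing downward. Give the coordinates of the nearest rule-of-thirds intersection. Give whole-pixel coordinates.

Third lines: x ∈ {590, 1179}, y ∈ {249, 499}.
434 is closer to x = 590; 324 is closer to y = 249.
So the nearest intersection is the upper-left power point.

(590, 249)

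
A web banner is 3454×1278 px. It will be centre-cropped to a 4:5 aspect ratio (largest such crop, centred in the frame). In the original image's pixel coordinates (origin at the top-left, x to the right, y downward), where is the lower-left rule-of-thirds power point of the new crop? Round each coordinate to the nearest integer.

3454/1278 > 4/5, so the 4:5 crop keeps the full height 1278 and trims width to 1278 × 4/5 = 1022.40 px.
Left offset = (3454 − 1022.40)/2 = 1215.80 px; top offset = 0.
Lower-left is one-third across and two-thirds down within the crop:
x = 1215.80 + 1 × 1022.40/3 ≈ 1557; y = 0.00 + 2 × 1278.00/3 ≈ 852.

(1557, 852)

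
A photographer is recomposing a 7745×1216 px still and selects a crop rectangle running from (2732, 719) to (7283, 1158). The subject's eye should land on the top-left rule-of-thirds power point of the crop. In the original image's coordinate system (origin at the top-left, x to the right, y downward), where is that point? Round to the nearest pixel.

Crop width = 7283 − 2732 = 4551 px; one third is 1517.00 px.
Crop height = 1158 − 719 = 439 px; one third is 146.33 px.
The top-left point is one-third across and one-third down within the crop:
x = 2732 + 1 × 1517.00 ≈ 4249; y = 719 + 1 × 146.33 ≈ 865.

x = 4249 px, y = 865 px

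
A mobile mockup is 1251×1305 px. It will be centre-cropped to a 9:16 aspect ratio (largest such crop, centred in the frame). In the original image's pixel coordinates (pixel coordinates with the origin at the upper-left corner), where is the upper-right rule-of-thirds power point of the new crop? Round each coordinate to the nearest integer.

(748, 435)

1251/1305 > 9/16, so the 9:16 crop keeps the full height 1305 and trims width to 1305 × 9/16 = 734.06 px.
Left offset = (1251 − 734.06)/2 = 258.47 px; top offset = 0.
Upper-right is two-thirds across and one-third down within the crop:
x = 258.47 + 2 × 734.06/3 ≈ 748; y = 0.00 + 1 × 1305.00/3 ≈ 435.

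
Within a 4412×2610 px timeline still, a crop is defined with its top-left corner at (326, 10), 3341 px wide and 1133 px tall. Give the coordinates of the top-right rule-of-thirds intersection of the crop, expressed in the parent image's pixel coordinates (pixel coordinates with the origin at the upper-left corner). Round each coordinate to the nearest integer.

One third of the crop width 3341 is 1113.67 px.
One third of the crop height 1133 is 377.67 px.
The top-right point is two-thirds across and one-third down within the crop:
x = 326 + 2 × 1113.67 ≈ 2553; y = 10 + 1 × 377.67 ≈ 388.

(2553, 388)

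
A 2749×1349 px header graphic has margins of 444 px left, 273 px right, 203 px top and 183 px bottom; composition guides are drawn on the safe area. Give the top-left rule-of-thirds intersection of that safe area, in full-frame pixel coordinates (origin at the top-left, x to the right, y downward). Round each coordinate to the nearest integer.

x = 1121 px, y = 524 px

Content width = 2749 − 444 − 273 = 2032 px; content height = 1349 − 203 − 183 = 963 px.
Top-left is one-third across and one-third down within the safe area.
x = 444 + 1 × 2032/3 = 444 + 677.33 ≈ 1121
y = 203 + 1 × 963/3 = 203 + 321.00 ≈ 524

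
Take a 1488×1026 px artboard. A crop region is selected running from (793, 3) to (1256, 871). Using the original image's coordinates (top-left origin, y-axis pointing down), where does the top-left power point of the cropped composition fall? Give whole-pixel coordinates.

Crop width = 1256 − 793 = 463 px; one third is 154.33 px.
Crop height = 871 − 3 = 868 px; one third is 289.33 px.
The top-left point is one-third across and one-third down within the crop:
x = 793 + 1 × 154.33 ≈ 947; y = 3 + 1 × 289.33 ≈ 292.

(947, 292)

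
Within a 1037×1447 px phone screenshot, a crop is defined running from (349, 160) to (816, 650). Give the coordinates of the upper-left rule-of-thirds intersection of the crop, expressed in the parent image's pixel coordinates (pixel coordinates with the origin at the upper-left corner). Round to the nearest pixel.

(505, 323)

Crop width = 816 − 349 = 467 px; one third is 155.67 px.
Crop height = 650 − 160 = 490 px; one third is 163.33 px.
The upper-left point is one-third across and one-third down within the crop:
x = 349 + 1 × 155.67 ≈ 505; y = 160 + 1 × 163.33 ≈ 323.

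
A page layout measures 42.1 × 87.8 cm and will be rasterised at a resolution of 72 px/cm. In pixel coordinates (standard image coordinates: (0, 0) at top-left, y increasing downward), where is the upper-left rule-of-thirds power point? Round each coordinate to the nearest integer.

x = 1010 px, y = 2107 px

In pixels the canvas is 42.1 × 72 = 3031.2 wide and 87.8 × 72 = 6321.6 tall.
The upper-left point is one-third across and one-third down:
x = 1 × 3031.2/3 ≈ 1010; y = 1 × 6321.6/3 ≈ 2107.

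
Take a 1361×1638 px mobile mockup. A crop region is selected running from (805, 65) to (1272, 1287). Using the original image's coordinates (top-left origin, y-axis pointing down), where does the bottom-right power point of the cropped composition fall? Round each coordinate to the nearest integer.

(1116, 880)

Crop width = 1272 − 805 = 467 px; one third is 155.67 px.
Crop height = 1287 − 65 = 1222 px; one third is 407.33 px.
The bottom-right point is two-thirds across and two-thirds down within the crop:
x = 805 + 2 × 155.67 ≈ 1116; y = 65 + 2 × 407.33 ≈ 880.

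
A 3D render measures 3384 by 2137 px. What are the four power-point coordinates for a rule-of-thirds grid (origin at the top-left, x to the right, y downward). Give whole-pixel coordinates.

(1128, 712), (2256, 712), (1128, 1425), (2256, 1425)

One third of 3384 is 1128; one third of 2137 is 712.33.
Vertical third lines at x = 1128 and x = 2256; horizontal third lines at y = 712 and y = 1425.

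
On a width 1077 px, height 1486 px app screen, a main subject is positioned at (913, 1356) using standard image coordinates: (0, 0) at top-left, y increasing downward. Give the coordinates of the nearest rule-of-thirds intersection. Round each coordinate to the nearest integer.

(718, 991)

Third lines: x ∈ {359, 718}, y ∈ {495, 991}.
913 is closer to x = 718; 1356 is closer to y = 991.
So the nearest intersection is the lower-right power point.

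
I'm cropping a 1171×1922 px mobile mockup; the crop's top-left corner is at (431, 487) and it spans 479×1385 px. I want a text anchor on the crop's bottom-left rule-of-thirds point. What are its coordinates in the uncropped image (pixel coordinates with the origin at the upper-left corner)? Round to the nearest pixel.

One third of the crop width 479 is 159.67 px.
One third of the crop height 1385 is 461.67 px.
The bottom-left point is one-third across and two-thirds down within the crop:
x = 431 + 1 × 159.67 ≈ 591; y = 487 + 2 × 461.67 ≈ 1410.

x = 591 px, y = 1410 px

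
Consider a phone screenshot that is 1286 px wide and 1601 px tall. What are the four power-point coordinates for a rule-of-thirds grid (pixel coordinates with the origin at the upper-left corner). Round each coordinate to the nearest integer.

(429, 534), (857, 534), (429, 1067), (857, 1067)

One third of 1286 is 428.67; one third of 1601 is 533.67.
Vertical third lines at x = 429 and x = 857; horizontal third lines at y = 534 and y = 1067.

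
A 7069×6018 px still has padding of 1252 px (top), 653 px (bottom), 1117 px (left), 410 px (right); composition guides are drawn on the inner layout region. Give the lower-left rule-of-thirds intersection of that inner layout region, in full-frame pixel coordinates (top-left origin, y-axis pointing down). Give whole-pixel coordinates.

Content width = 7069 − 1117 − 410 = 5542 px; content height = 6018 − 1252 − 653 = 4113 px.
Lower-left is one-third across and two-thirds down within the inner layout region.
x = 1117 + 1 × 5542/3 = 1117 + 1847.33 ≈ 2964
y = 1252 + 2 × 4113/3 = 1252 + 2742.00 ≈ 3994

x = 2964 px, y = 3994 px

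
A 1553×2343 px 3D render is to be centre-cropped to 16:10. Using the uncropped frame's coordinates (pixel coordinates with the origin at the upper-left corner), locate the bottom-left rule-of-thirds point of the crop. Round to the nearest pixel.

1553/2343 < 16/10, so the 16:10 crop keeps the full width 1553 and trims height to 1553 × 10/16 = 970.62 px.
Top offset = (2343 − 970.62)/2 = 686.19 px; left offset = 0.
Bottom-left is one-third across and two-thirds down within the crop:
x = 0.00 + 1 × 1553.00/3 ≈ 518; y = 686.19 + 2 × 970.62/3 ≈ 1333.

(518, 1333)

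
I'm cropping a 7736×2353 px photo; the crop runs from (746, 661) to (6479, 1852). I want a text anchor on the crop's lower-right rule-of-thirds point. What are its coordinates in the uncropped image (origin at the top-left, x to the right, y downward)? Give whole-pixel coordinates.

x = 4568 px, y = 1455 px

Crop width = 6479 − 746 = 5733 px; one third is 1911.00 px.
Crop height = 1852 − 661 = 1191 px; one third is 397.00 px.
The lower-right point is two-thirds across and two-thirds down within the crop:
x = 746 + 2 × 1911.00 ≈ 4568; y = 661 + 2 × 397.00 ≈ 1455.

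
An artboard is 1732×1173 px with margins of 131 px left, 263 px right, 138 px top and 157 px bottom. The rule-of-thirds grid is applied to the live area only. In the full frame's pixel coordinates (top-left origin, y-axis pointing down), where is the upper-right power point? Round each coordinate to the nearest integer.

Content width = 1732 − 131 − 263 = 1338 px; content height = 1173 − 138 − 157 = 878 px.
Upper-right is two-thirds across and one-third down within the live area.
x = 131 + 2 × 1338/3 = 131 + 892.00 ≈ 1023
y = 138 + 1 × 878/3 = 138 + 292.67 ≈ 431

x = 1023 px, y = 431 px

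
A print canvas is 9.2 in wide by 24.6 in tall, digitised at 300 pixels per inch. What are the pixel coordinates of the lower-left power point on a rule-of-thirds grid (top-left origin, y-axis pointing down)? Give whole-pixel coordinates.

In pixels the canvas is 9.2 × 300 = 2760 wide and 24.6 × 300 = 7380 tall.
The lower-left point is one-third across and two-thirds down:
x = 1 × 2760/3 ≈ 920; y = 2 × 7380/3 ≈ 4920.

x = 920 px, y = 4920 px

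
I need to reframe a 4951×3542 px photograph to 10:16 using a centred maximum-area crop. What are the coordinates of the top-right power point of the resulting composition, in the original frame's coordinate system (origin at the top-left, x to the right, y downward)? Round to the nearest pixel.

4951/3542 > 10/16, so the 10:16 crop keeps the full height 3542 and trims width to 3542 × 10/16 = 2213.75 px.
Left offset = (4951 − 2213.75)/2 = 1368.62 px; top offset = 0.
Top-right is two-thirds across and one-third down within the crop:
x = 1368.62 + 2 × 2213.75/3 ≈ 2844; y = 0.00 + 1 × 3542.00/3 ≈ 1181.

x = 2844 px, y = 1181 px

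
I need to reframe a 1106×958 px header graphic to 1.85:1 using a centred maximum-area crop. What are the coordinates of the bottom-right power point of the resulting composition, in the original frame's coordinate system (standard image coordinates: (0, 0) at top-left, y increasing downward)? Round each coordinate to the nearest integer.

x = 737 px, y = 579 px

1106/958 < 1.85/1, so the 1.85:1 crop keeps the full width 1106 and trims height to 1106 × 1/1.85 = 597.84 px.
Top offset = (958 − 597.84)/2 = 180.08 px; left offset = 0.
Bottom-right is two-thirds across and two-thirds down within the crop:
x = 0.00 + 2 × 1106.00/3 ≈ 737; y = 180.08 + 2 × 597.84/3 ≈ 579.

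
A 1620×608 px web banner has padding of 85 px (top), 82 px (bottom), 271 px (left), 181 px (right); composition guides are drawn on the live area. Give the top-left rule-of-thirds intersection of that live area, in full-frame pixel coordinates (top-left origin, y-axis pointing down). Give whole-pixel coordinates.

(660, 232)

Content width = 1620 − 271 − 181 = 1168 px; content height = 608 − 85 − 82 = 441 px.
Top-left is one-third across and one-third down within the live area.
x = 271 + 1 × 1168/3 = 271 + 389.33 ≈ 660
y = 85 + 1 × 441/3 = 85 + 147.00 ≈ 232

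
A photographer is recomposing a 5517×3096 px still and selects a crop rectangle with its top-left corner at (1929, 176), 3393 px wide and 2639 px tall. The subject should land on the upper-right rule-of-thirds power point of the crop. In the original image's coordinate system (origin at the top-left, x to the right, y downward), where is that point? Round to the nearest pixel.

(4191, 1056)

One third of the crop width 3393 is 1131.00 px.
One third of the crop height 2639 is 879.67 px.
The upper-right point is two-thirds across and one-third down within the crop:
x = 1929 + 2 × 1131.00 ≈ 4191; y = 176 + 1 × 879.67 ≈ 1056.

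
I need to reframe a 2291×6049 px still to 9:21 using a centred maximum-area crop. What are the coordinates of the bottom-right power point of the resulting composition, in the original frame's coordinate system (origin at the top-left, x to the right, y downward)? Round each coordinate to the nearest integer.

2291/6049 < 9/21, so the 9:21 crop keeps the full width 2291 and trims height to 2291 × 21/9 = 5345.67 px.
Top offset = (6049 − 5345.67)/2 = 351.67 px; left offset = 0.
Bottom-right is two-thirds across and two-thirds down within the crop:
x = 0.00 + 2 × 2291.00/3 ≈ 1527; y = 351.67 + 2 × 5345.67/3 ≈ 3915.

(1527, 3915)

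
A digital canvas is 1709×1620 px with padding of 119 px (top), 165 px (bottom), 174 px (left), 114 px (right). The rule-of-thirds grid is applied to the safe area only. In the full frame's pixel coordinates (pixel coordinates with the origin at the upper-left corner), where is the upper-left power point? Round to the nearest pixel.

(648, 564)

Content width = 1709 − 174 − 114 = 1421 px; content height = 1620 − 119 − 165 = 1336 px.
Upper-left is one-third across and one-third down within the safe area.
x = 174 + 1 × 1421/3 = 174 + 473.67 ≈ 648
y = 119 + 1 × 1336/3 = 119 + 445.33 ≈ 564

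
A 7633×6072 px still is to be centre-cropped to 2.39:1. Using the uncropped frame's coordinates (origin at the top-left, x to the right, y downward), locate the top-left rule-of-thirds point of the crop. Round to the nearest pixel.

x = 2544 px, y = 2504 px

7633/6072 < 2.39/1, so the 2.39:1 crop keeps the full width 7633 and trims height to 7633 × 1/2.39 = 3193.72 px.
Top offset = (6072 − 3193.72)/2 = 1439.14 px; left offset = 0.
Top-left is one-third across and one-third down within the crop:
x = 0.00 + 1 × 7633.00/3 ≈ 2544; y = 1439.14 + 1 × 3193.72/3 ≈ 2504.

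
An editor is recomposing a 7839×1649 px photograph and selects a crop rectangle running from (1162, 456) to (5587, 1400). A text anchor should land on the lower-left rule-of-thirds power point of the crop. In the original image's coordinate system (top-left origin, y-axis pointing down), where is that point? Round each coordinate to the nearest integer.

Crop width = 5587 − 1162 = 4425 px; one third is 1475.00 px.
Crop height = 1400 − 456 = 944 px; one third is 314.67 px.
The lower-left point is one-third across and two-thirds down within the crop:
x = 1162 + 1 × 1475.00 ≈ 2637; y = 456 + 2 × 314.67 ≈ 1085.

(2637, 1085)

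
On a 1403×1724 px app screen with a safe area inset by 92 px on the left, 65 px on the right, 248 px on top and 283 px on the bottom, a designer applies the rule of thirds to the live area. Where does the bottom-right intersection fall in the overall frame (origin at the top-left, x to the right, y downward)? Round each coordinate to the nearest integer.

Content width = 1403 − 92 − 65 = 1246 px; content height = 1724 − 248 − 283 = 1193 px.
Bottom-right is two-thirds across and two-thirds down within the live area.
x = 92 + 2 × 1246/3 = 92 + 830.67 ≈ 923
y = 248 + 2 × 1193/3 = 248 + 795.33 ≈ 1043

(923, 1043)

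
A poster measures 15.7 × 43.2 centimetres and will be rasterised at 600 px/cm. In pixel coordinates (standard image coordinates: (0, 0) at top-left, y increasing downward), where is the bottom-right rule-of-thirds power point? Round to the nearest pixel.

(6280, 17280)

In pixels the canvas is 15.7 × 600 = 9420 wide and 43.2 × 600 = 25920 tall.
The bottom-right point is two-thirds across and two-thirds down:
x = 2 × 9420/3 ≈ 6280; y = 2 × 25920/3 ≈ 17280.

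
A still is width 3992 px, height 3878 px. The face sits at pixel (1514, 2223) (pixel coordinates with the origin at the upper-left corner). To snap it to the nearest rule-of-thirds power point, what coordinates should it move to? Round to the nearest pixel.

(1331, 2585)

Third lines: x ∈ {1331, 2661}, y ∈ {1293, 2585}.
1514 is closer to x = 1331; 2223 is closer to y = 2585.
So the nearest intersection is the lower-left power point.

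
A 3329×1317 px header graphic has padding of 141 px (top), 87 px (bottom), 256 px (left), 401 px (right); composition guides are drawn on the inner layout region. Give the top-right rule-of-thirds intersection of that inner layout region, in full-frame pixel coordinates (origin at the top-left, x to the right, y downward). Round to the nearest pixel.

Content width = 3329 − 256 − 401 = 2672 px; content height = 1317 − 141 − 87 = 1089 px.
Top-right is two-thirds across and one-third down within the inner layout region.
x = 256 + 2 × 2672/3 = 256 + 1781.33 ≈ 2037
y = 141 + 1 × 1089/3 = 141 + 363.00 ≈ 504

(2037, 504)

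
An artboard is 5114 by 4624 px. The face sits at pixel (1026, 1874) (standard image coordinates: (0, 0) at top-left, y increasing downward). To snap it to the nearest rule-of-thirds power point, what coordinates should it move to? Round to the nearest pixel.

Third lines: x ∈ {1705, 3409}, y ∈ {1541, 3083}.
1026 is closer to x = 1705; 1874 is closer to y = 1541.
So the nearest intersection is the upper-left power point.

(1705, 1541)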